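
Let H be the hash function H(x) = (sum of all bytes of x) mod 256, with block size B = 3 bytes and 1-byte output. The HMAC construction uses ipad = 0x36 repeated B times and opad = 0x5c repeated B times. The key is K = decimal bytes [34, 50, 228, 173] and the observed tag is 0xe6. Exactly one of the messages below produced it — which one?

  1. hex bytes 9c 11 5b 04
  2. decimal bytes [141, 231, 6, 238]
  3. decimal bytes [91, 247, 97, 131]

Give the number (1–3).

Key decimal bytes [34, 50, 228, 173] = 22 32 e4 ad is 4 bytes > B = 3, so hash it first: H(key) = e5, then zero-pad to 3 bytes: K' = e5 00 00.
K' ⊕ ipad = d3 36 36; K' ⊕ opad = b9 5c 5c.
m1: inner = H(d3 36 36 9c 11 5b 04) = 4b; tag = H(b9 5c 5c 4b) = bc
m2: inner = H(d3 36 36 8d e7 06 ee) = a7; tag = H(b9 5c 5c a7) = 18
m3: inner = H(d3 36 36 5b f7 61 83) = 75; tag = H(b9 5c 5c 75) = e6 ← matches

3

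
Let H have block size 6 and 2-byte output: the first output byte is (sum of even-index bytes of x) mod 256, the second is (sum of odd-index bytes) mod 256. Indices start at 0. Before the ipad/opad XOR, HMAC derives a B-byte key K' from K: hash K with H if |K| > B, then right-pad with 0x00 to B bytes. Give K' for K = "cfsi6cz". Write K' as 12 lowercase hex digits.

|K| = 7 > B = 6, so first hash the key.
H(K): even-index sum = 390 mod 256 = 134; odd-index sum = 306 mod 256 = 50 → 86 32.
Zero-pad H(K) = 86 32 to 6 bytes: K' = 86 32 00 00 00 00.

863200000000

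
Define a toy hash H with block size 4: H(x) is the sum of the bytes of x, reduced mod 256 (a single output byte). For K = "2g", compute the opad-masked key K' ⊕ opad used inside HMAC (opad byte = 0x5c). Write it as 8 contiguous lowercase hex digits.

Key "2g" = 32 67 is 2 bytes ≤ B = 4; zero-pad to 4 bytes: K' = 32 67 00 00.
XOR each byte with 0x5c: 32⊕5c=6e, 67⊕5c=3b, 00⊕5c=5c, 00⊕5c=5c.

6e3b5c5c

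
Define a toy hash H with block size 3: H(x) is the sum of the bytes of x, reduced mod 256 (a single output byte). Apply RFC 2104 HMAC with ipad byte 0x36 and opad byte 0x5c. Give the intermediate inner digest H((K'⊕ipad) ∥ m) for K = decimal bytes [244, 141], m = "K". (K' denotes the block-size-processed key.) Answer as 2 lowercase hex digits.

Key decimal bytes [244, 141] = f4 8d is 2 bytes ≤ B = 3; zero-pad to 3 bytes: K' = f4 8d 00.
K' ⊕ ipad = c2 bb 36.
Inner input = c2 bb 36 ∥ 4b.
Inner hash: sum = 194+187+54+75 = 510; mod 256 = 254 → fe.

fe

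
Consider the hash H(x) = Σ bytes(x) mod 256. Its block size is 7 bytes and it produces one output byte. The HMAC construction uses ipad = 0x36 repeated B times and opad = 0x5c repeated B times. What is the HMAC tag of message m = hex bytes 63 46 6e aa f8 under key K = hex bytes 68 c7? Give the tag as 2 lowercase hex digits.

b1

Key hex bytes 68 c7 is 2 bytes ≤ B = 7; zero-pad to 7 bytes: K' = 68 c7 00 00 00 00 00.
K' ⊕ ipad = 5e f1 36 36 36 36 36.  K' ⊕ opad = 34 9b 5c 5c 5c 5c 5c.
Inner input = (K'⊕ipad) ∥ m = 5e f1 36 36 36 36 36 ∥ 63 46 6e aa f8.
Inner hash: sum = 94+241+54+54+54+54+54+99+70+110+170+248 = 1302; mod 256 = 22 → 16.
Outer input = (K'⊕opad) ∥ inner = 34 9b 5c 5c 5c 5c 5c ∥ 16.
Outer hash (tag): sum = 52+155+92+92+92+92+92+22 = 689; mod 256 = 177 → b1.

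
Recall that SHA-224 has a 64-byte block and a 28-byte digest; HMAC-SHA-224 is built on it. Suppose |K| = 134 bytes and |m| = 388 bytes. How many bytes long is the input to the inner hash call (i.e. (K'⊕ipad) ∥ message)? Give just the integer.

452

Key is 134 > 64 bytes, so it is hashed to 28 bytes then zero-padded to 64: |K'| = 64.
Inner input = (K'⊕ipad) ∥ m → 64 + 388 = 452 bytes.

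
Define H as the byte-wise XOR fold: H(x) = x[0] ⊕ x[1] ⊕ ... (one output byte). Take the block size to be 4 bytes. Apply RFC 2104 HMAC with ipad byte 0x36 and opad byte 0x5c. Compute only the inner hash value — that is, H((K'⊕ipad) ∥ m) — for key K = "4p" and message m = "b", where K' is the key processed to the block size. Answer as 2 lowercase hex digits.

26

Key "4p" = 34 70 is 2 bytes ≤ B = 4; zero-pad to 4 bytes: K' = 34 70 00 00.
K' ⊕ ipad = 02 46 36 36.
Inner input = 02 46 36 36 ∥ 62.
Inner hash: XOR 02⊕46⊕36⊕36⊕62 = 26.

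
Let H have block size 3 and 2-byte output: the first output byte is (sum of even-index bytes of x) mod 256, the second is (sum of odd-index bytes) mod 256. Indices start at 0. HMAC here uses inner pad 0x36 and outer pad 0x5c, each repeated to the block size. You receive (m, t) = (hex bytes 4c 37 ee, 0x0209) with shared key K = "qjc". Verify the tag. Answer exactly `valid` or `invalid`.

valid

Key "qjc" = 71 6a 63 is exactly B = 3 bytes: K' = 71 6a 63.
K' ⊕ ipad = 47 5c 55; K' ⊕ opad = 2d 36 3f.
Inner hash: even-index sum = 211 mod 256 = 211; odd-index sum = 406 mod 256 = 150 → d3 96.
Outer hash (recomputed tag): even-index sum = 258 mod 256 = 2; odd-index sum = 265 mod 256 = 9 → 02 09.
Recomputed tag = 0209; claimed = 0209 → match.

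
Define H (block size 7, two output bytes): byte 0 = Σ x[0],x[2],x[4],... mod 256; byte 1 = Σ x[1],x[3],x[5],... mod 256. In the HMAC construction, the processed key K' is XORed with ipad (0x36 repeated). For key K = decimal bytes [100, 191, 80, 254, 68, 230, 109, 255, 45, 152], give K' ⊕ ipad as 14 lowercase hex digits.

a40c3636363636

Key decimal bytes [100, 191, 80, 254, 68, 230, 109, 255, 45, 152] = 64 bf 50 fe 44 e6 6d ff 2d 98 is 10 bytes > B = 7, so hash it first: H(key) = 92 3a, then zero-pad to 7 bytes: K' = 92 3a 00 00 00 00 00.
XOR each byte with 0x36: 92⊕36=a4, 3a⊕36=0c, 00⊕36=36, 00⊕36=36, 00⊕36=36, 00⊕36=36, 00⊕36=36.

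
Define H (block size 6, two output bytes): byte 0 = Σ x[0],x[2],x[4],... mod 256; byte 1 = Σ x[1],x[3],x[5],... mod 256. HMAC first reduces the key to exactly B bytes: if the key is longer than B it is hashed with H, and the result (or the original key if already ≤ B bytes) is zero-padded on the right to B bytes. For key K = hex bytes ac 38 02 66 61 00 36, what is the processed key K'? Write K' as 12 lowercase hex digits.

|K| = 7 > B = 6, so first hash the key.
H(K): even-index sum = 325 mod 256 = 69; odd-index sum = 158 mod 256 = 158 → 45 9e.
Zero-pad H(K) = 45 9e to 6 bytes: K' = 45 9e 00 00 00 00.

459e00000000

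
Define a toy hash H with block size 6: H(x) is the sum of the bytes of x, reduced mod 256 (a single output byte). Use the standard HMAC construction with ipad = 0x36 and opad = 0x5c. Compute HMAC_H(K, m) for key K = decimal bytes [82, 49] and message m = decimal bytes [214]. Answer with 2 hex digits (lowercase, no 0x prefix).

04

Key decimal bytes [82, 49] = 52 31 is 2 bytes ≤ B = 6; zero-pad to 6 bytes: K' = 52 31 00 00 00 00.
K' ⊕ ipad = 64 07 36 36 36 36.  K' ⊕ opad = 0e 6d 5c 5c 5c 5c.
Inner input = (K'⊕ipad) ∥ m = 64 07 36 36 36 36 ∥ d6.
Inner hash: sum = 100+7+54+54+54+54+214 = 537; mod 256 = 25 → 19.
Outer input = (K'⊕opad) ∥ inner = 0e 6d 5c 5c 5c 5c ∥ 19.
Outer hash (tag): sum = 14+109+92+92+92+92+25 = 516; mod 256 = 4 → 04.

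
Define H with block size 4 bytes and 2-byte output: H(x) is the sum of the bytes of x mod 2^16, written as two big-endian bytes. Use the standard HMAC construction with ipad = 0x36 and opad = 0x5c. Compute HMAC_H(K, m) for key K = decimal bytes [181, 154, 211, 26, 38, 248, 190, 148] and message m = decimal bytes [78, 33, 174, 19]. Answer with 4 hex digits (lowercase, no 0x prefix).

026a

Key decimal bytes [181, 154, 211, 26, 38, 248, 190, 148] = b5 9a d3 1a 26 f8 be 94 is 8 bytes > B = 4, so hash it first: H(key) = 04 ac, then zero-pad to 4 bytes: K' = 04 ac 00 00.
K' ⊕ ipad = 32 9a 36 36.  K' ⊕ opad = 58 f0 5c 5c.
Inner input = (K'⊕ipad) ∥ m = 32 9a 36 36 ∥ 4e 21 ae 13.
Inner hash: sum = 50+154+54+54+78+33+174+19 = 616 → 02 68.
Outer input = (K'⊕opad) ∥ inner = 58 f0 5c 5c ∥ 02 68.
Outer hash (tag): sum = 88+240+92+92+2+104 = 618 → 02 6a.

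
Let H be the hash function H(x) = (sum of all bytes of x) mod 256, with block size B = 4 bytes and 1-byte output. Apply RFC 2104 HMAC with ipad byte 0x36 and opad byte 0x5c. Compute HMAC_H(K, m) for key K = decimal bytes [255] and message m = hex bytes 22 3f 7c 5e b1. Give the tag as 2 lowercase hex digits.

0e

Key decimal bytes [255] = ff is 1 byte ≤ B = 4; zero-pad to 4 bytes: K' = ff 00 00 00.
K' ⊕ ipad = c9 36 36 36.  K' ⊕ opad = a3 5c 5c 5c.
Inner input = (K'⊕ipad) ∥ m = c9 36 36 36 ∥ 22 3f 7c 5e b1.
Inner hash: sum = 201+54+54+54+34+63+124+94+177 = 855; mod 256 = 87 → 57.
Outer input = (K'⊕opad) ∥ inner = a3 5c 5c 5c ∥ 57.
Outer hash (tag): sum = 163+92+92+92+87 = 526; mod 256 = 14 → 0e.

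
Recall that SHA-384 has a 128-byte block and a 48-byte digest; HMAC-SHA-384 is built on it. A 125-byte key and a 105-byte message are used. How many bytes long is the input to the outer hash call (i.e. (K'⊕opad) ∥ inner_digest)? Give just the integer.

176

Key is 125 ≤ 128 bytes, zero-padded: |K'| = 128.
Outer input = (K'⊕opad) ∥ H(inner) → 128 + 48 = 176 bytes.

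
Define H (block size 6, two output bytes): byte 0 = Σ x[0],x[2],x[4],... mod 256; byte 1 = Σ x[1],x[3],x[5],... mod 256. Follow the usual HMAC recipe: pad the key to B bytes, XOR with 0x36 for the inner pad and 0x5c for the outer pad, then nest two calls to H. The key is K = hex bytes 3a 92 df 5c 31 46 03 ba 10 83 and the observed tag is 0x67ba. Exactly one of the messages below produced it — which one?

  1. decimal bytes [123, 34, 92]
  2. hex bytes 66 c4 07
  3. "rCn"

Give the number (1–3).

Key hex bytes 3a 92 df 5c 31 46 03 ba 10 83 is 10 bytes > B = 6, so hash it first: H(key) = 5d 71, then zero-pad to 6 bytes: K' = 5d 71 00 00 00 00.
K' ⊕ ipad = 6b 47 36 36 36 36; K' ⊕ opad = 01 2d 5c 5c 5c 5c.
m1: inner = H(6b 47 36 36 36 36 7b 22 5c) = ae d5; tag = H(01 2d 5c 5c 5c 5c ae d5) = 67ba ← matches
m2: inner = H(6b 47 36 36 36 36 66 c4 07) = 44 77; tag = H(01 2d 5c 5c 5c 5c 44 77) = fd5c
m3: inner = H(6b 47 36 36 36 36 72 43 6e) = b7 f6; tag = H(01 2d 5c 5c 5c 5c b7 f6) = 70db

1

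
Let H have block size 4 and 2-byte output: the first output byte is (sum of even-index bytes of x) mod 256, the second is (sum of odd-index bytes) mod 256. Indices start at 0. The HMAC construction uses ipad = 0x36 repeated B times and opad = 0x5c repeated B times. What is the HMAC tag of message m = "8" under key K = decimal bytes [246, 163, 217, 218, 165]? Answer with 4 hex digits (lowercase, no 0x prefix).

34fe

Key decimal bytes [246, 163, 217, 218, 165] = f6 a3 d9 da a5 is 5 bytes > B = 4, so hash it first: H(key) = 74 7d, then zero-pad to 4 bytes: K' = 74 7d 00 00.
K' ⊕ ipad = 42 4b 36 36.  K' ⊕ opad = 28 21 5c 5c.
Inner input = (K'⊕ipad) ∥ m = 42 4b 36 36 ∥ 38.
Inner hash: even-index sum = 176 mod 256 = 176; odd-index sum = 129 mod 256 = 129 → b0 81.
Outer input = (K'⊕opad) ∥ inner = 28 21 5c 5c ∥ b0 81.
Outer hash (tag): even-index sum = 308 mod 256 = 52; odd-index sum = 254 mod 256 = 254 → 34 fe.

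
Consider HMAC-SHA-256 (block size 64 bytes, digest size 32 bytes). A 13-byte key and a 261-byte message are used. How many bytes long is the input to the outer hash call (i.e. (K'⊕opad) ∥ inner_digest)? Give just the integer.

Key is 13 ≤ 64 bytes, zero-padded: |K'| = 64.
Outer input = (K'⊕opad) ∥ H(inner) → 64 + 32 = 96 bytes.

96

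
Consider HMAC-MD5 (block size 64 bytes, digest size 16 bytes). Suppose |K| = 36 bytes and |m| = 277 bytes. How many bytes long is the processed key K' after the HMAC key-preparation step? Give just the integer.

Key is 36 ≤ 64 bytes, zero-padded: |K'| = 64.

64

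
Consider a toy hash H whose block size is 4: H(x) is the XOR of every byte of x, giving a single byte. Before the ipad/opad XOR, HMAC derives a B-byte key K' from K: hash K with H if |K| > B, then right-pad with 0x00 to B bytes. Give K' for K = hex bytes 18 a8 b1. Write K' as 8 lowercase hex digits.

Key hex bytes 18 a8 b1 is 3 bytes ≤ B = 4; zero-pad to 4 bytes: K' = 18 a8 b1 00.

18a8b100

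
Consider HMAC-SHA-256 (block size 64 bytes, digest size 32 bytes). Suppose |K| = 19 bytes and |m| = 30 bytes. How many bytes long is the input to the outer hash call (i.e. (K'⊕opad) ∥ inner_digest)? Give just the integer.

Key is 19 ≤ 64 bytes, zero-padded: |K'| = 64.
Outer input = (K'⊕opad) ∥ H(inner) → 64 + 32 = 96 bytes.

96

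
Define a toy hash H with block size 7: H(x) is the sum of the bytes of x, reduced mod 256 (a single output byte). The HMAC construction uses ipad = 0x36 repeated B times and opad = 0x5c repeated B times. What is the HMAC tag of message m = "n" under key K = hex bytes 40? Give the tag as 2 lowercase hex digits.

6c

Key hex bytes 40 is 1 byte ≤ B = 7; zero-pad to 7 bytes: K' = 40 00 00 00 00 00 00.
K' ⊕ ipad = 76 36 36 36 36 36 36.  K' ⊕ opad = 1c 5c 5c 5c 5c 5c 5c.
Inner input = (K'⊕ipad) ∥ m = 76 36 36 36 36 36 36 ∥ 6e.
Inner hash: sum = 118+54+54+54+54+54+54+110 = 552; mod 256 = 40 → 28.
Outer input = (K'⊕opad) ∥ inner = 1c 5c 5c 5c 5c 5c 5c ∥ 28.
Outer hash (tag): sum = 28+92+92+92+92+92+92+40 = 620; mod 256 = 108 → 6c.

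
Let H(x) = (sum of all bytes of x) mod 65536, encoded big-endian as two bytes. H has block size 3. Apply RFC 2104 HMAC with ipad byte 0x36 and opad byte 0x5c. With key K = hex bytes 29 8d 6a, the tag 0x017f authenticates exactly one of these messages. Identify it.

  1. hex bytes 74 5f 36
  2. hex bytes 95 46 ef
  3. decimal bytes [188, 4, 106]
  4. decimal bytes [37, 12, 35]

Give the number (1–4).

Key hex bytes 29 8d 6a is exactly B = 3 bytes: K' = 29 8d 6a.
K' ⊕ ipad = 1f bb 5c; K' ⊕ opad = 75 d1 36.
m1: inner = H(1f bb 5c 74 5f 36) = 02 3f; tag = H(75 d1 36 02 3f) = 01bd
m2: inner = H(1f bb 5c 95 46 ef) = 03 00; tag = H(75 d1 36 03 00) = 017f ← matches
m3: inner = H(1f bb 5c bc 04 6a) = 02 60; tag = H(75 d1 36 02 60) = 01de
m4: inner = H(1f bb 5c 25 0c 23) = 01 8a; tag = H(75 d1 36 01 8a) = 0207

2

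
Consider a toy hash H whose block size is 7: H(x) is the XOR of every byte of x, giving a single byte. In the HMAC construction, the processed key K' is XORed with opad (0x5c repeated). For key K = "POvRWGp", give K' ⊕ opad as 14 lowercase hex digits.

0c132a0e0b1b2c

Key "POvRWGp" = 50 4f 76 52 57 47 70 is exactly B = 7 bytes: K' = 50 4f 76 52 57 47 70.
XOR each byte with 0x5c: 50⊕5c=0c, 4f⊕5c=13, 76⊕5c=2a, 52⊕5c=0e, 57⊕5c=0b, 47⊕5c=1b, 70⊕5c=2c.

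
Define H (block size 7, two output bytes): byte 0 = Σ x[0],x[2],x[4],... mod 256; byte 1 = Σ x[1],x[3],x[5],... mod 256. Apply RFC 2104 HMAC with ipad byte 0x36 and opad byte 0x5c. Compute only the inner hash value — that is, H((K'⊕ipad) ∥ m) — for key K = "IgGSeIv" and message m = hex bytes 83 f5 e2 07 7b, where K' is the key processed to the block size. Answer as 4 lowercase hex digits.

7f15

Key "IgGSeIv" = 49 67 47 53 65 49 76 is exactly B = 7 bytes: K' = 49 67 47 53 65 49 76.
K' ⊕ ipad = 7f 51 71 65 53 7f 40.
Inner input = 7f 51 71 65 53 7f 40 ∥ 83 f5 e2 07 7b.
Inner hash: even-index sum = 639 mod 256 = 127; odd-index sum = 789 mod 256 = 21 → 7f 15.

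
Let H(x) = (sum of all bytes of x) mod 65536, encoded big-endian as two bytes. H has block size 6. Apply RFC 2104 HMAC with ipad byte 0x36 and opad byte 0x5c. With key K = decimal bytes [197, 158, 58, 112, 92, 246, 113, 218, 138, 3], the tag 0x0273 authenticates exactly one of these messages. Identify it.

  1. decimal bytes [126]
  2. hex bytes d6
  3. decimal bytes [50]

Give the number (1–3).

Key decimal bytes [197, 158, 58, 112, 92, 246, 113, 218, 138, 3] = c5 9e 3a 70 5c f6 71 da 8a 03 is 10 bytes > B = 6, so hash it first: H(key) = 05 37, then zero-pad to 6 bytes: K' = 05 37 00 00 00 00.
K' ⊕ ipad = 33 01 36 36 36 36; K' ⊕ opad = 59 6b 5c 5c 5c 5c.
m1: inner = H(33 01 36 36 36 36 7e) = 01 8a; tag = H(59 6b 5c 5c 5c 5c 01 8a) = 02bf
m2: inner = H(33 01 36 36 36 36 d6) = 01 e2; tag = H(59 6b 5c 5c 5c 5c 01 e2) = 0317
m3: inner = H(33 01 36 36 36 36 32) = 01 3e; tag = H(59 6b 5c 5c 5c 5c 01 3e) = 0273 ← matches

3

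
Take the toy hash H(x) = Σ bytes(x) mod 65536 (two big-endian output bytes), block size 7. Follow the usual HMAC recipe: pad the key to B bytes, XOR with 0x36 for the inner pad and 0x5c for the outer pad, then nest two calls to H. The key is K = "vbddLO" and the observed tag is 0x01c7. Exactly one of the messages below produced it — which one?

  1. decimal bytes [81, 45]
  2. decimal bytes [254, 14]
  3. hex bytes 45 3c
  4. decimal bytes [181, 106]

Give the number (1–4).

Key "vbddLO" = 76 62 64 64 4c 4f is 6 bytes ≤ B = 7; zero-pad to 7 bytes: K' = 76 62 64 64 4c 4f 00.
K' ⊕ ipad = 40 54 52 52 7a 79 36; K' ⊕ opad = 2a 3e 38 38 10 13 5c.
m1: inner = H(40 54 52 52 7a 79 36 51 2d) = 02 df; tag = H(2a 3e 38 38 10 13 5c 02 df) = 0238
m2: inner = H(40 54 52 52 7a 79 36 fe 0e) = 03 6d; tag = H(2a 3e 38 38 10 13 5c 03 6d) = 01c7 ← matches
m3: inner = H(40 54 52 52 7a 79 36 45 3c) = 02 e2; tag = H(2a 3e 38 38 10 13 5c 02 e2) = 023b
m4: inner = H(40 54 52 52 7a 79 36 b5 6a) = 03 80; tag = H(2a 3e 38 38 10 13 5c 03 80) = 01da

2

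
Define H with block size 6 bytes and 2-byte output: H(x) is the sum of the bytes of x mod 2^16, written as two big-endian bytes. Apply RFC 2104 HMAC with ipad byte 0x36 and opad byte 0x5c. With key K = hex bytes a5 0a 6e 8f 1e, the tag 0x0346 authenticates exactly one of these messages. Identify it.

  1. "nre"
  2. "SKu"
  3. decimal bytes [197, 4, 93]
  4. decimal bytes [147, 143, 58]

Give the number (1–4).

Key hex bytes a5 0a 6e 8f 1e is 5 bytes ≤ B = 6; zero-pad to 6 bytes: K' = a5 0a 6e 8f 1e 00.
K' ⊕ ipad = 93 3c 58 b9 28 36; K' ⊕ opad = f9 56 32 d3 42 5c.
m1: inner = H(93 3c 58 b9 28 36 6e 72 65) = 03 83; tag = H(f9 56 32 d3 42 5c 03 83) = 0378
m2: inner = H(93 3c 58 b9 28 36 53 4b 75) = 03 51; tag = H(f9 56 32 d3 42 5c 03 51) = 0346 ← matches
m3: inner = H(93 3c 58 b9 28 36 c5 04 5d) = 03 64; tag = H(f9 56 32 d3 42 5c 03 64) = 0359
m4: inner = H(93 3c 58 b9 28 36 93 8f 3a) = 03 9a; tag = H(f9 56 32 d3 42 5c 03 9a) = 038f

2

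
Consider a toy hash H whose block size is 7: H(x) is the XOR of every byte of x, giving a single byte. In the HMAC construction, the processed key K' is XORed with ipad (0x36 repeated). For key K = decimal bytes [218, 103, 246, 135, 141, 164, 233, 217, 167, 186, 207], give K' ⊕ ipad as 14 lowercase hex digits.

31363636363636

Key decimal bytes [218, 103, 246, 135, 141, 164, 233, 217, 167, 186, 207] = da 67 f6 87 8d a4 e9 d9 a7 ba cf is 11 bytes > B = 7, so hash it first: H(key) = 07, then zero-pad to 7 bytes: K' = 07 00 00 00 00 00 00.
XOR each byte with 0x36: 07⊕36=31, 00⊕36=36, 00⊕36=36, 00⊕36=36, 00⊕36=36, 00⊕36=36, 00⊕36=36.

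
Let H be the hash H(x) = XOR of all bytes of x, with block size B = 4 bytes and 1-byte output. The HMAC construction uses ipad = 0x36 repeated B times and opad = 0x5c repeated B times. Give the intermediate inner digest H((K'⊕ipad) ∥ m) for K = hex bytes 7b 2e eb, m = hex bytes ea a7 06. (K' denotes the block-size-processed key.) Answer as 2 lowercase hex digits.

f5

Key hex bytes 7b 2e eb is 3 bytes ≤ B = 4; zero-pad to 4 bytes: K' = 7b 2e eb 00.
K' ⊕ ipad = 4d 18 dd 36.
Inner input = 4d 18 dd 36 ∥ ea a7 06.
Inner hash: XOR 4d⊕18⊕dd⊕36⊕ea⊕a7⊕06 = f5.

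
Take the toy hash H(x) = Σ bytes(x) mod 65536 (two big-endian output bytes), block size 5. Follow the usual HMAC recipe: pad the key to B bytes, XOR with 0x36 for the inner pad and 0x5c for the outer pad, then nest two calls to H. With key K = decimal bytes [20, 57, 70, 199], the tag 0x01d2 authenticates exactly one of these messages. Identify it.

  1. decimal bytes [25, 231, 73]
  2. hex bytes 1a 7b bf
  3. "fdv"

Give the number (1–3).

1

Key decimal bytes [20, 57, 70, 199] = 14 39 46 c7 is 4 bytes ≤ B = 5; zero-pad to 5 bytes: K' = 14 39 46 c7 00.
K' ⊕ ipad = 22 0f 70 f1 36; K' ⊕ opad = 48 65 1a 9b 5c.
m1: inner = H(22 0f 70 f1 36 19 e7 49) = 03 11; tag = H(48 65 1a 9b 5c 03 11) = 01d2 ← matches
m2: inner = H(22 0f 70 f1 36 1a 7b bf) = 03 1c; tag = H(48 65 1a 9b 5c 03 1c) = 01dd
m3: inner = H(22 0f 70 f1 36 66 64 76) = 03 08; tag = H(48 65 1a 9b 5c 03 08) = 01c9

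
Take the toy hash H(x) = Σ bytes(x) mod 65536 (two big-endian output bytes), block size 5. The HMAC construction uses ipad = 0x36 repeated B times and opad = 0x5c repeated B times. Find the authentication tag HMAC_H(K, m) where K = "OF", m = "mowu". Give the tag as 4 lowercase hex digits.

0197

Key "OF" = 4f 46 is 2 bytes ≤ B = 5; zero-pad to 5 bytes: K' = 4f 46 00 00 00.
K' ⊕ ipad = 79 70 36 36 36.  K' ⊕ opad = 13 1a 5c 5c 5c.
Inner input = (K'⊕ipad) ∥ m = 79 70 36 36 36 ∥ 6d 6f 77 75.
Inner hash: sum = 121+112+54+54+54+109+111+119+117 = 851 → 03 53.
Outer input = (K'⊕opad) ∥ inner = 13 1a 5c 5c 5c ∥ 03 53.
Outer hash (tag): sum = 19+26+92+92+92+3+83 = 407 → 01 97.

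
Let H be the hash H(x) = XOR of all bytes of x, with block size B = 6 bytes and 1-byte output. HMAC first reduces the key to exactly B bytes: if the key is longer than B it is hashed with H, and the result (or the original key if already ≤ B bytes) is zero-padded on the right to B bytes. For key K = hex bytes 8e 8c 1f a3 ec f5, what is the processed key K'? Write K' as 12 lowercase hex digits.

Key hex bytes 8e 8c 1f a3 ec f5 is exactly B = 6 bytes: K' = 8e 8c 1f a3 ec f5.

8e8c1fa3ecf5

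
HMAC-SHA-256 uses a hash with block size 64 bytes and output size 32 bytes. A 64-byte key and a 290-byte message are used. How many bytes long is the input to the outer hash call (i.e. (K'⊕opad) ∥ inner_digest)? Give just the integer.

Key is 64 ≤ 64 bytes, zero-padded: |K'| = 64.
Outer input = (K'⊕opad) ∥ H(inner) → 64 + 32 = 96 bytes.

96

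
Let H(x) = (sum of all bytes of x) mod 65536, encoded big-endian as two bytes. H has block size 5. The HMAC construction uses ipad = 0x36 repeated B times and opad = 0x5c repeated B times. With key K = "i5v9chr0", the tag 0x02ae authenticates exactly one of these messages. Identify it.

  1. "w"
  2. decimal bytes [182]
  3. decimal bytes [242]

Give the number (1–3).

Key "i5v9chr0" = 69 35 76 39 63 68 72 30 is 8 bytes > B = 5, so hash it first: H(key) = 02 ba, then zero-pad to 5 bytes: K' = 02 ba 00 00 00.
K' ⊕ ipad = 34 8c 36 36 36; K' ⊕ opad = 5e e6 5c 5c 5c.
m1: inner = H(34 8c 36 36 36 77) = 01 d9; tag = H(5e e6 5c 5c 5c 01 d9) = 0332
m2: inner = H(34 8c 36 36 36 b6) = 02 18; tag = H(5e e6 5c 5c 5c 02 18) = 0272
m3: inner = H(34 8c 36 36 36 f2) = 02 54; tag = H(5e e6 5c 5c 5c 02 54) = 02ae ← matches

3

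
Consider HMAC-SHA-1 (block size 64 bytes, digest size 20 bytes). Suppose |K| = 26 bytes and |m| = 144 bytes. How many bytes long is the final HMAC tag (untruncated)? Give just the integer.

The tag is one SHA-1 digest: 20 bytes.

20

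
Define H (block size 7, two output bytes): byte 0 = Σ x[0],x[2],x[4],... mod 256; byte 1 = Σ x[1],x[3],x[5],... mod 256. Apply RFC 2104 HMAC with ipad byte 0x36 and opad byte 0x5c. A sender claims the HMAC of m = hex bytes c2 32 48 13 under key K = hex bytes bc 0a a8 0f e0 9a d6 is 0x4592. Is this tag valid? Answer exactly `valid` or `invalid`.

Key hex bytes bc 0a a8 0f e0 9a d6 is exactly B = 7 bytes: K' = bc 0a a8 0f e0 9a d6.
K' ⊕ ipad = 8a 3c 9e 39 d6 ac e0; K' ⊕ opad = e0 56 f4 53 bc c6 8a.
Inner hash: even-index sum = 803 mod 256 = 35; odd-index sum = 555 mod 256 = 43 → 23 2b.
Outer hash (recomputed tag): even-index sum = 837 mod 256 = 69; odd-index sum = 402 mod 256 = 146 → 45 92.
Recomputed tag = 4592; claimed = 4592 → match.

valid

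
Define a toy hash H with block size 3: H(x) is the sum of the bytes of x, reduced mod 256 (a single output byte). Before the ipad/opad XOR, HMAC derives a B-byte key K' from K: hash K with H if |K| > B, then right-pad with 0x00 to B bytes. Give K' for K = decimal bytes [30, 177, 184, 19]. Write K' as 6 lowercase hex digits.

9a0000

|K| = 4 > B = 3, so first hash the key.
H(K): sum = 30+177+184+19 = 410; mod 256 = 154 → 9a.
Zero-pad H(K) = 9a to 3 bytes: K' = 9a 00 00.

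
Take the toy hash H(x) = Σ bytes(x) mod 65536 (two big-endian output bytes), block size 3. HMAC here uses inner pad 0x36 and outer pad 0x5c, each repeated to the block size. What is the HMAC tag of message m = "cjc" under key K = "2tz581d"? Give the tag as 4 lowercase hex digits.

Key "2tz581d" = 32 74 7a 35 38 31 64 is 7 bytes > B = 3, so hash it first: H(key) = 02 22, then zero-pad to 3 bytes: K' = 02 22 00.
K' ⊕ ipad = 34 14 36.  K' ⊕ opad = 5e 7e 5c.
Inner input = (K'⊕ipad) ∥ m = 34 14 36 ∥ 63 6a 63.
Inner hash: sum = 52+20+54+99+106+99 = 430 → 01 ae.
Outer input = (K'⊕opad) ∥ inner = 5e 7e 5c ∥ 01 ae.
Outer hash (tag): sum = 94+126+92+1+174 = 487 → 01 e7.

01e7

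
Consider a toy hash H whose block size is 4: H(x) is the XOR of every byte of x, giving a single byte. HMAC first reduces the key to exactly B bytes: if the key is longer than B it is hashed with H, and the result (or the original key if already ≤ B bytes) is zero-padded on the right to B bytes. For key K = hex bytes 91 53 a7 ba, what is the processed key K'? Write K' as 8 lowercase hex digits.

9153a7ba

Key hex bytes 91 53 a7 ba is exactly B = 4 bytes: K' = 91 53 a7 ba.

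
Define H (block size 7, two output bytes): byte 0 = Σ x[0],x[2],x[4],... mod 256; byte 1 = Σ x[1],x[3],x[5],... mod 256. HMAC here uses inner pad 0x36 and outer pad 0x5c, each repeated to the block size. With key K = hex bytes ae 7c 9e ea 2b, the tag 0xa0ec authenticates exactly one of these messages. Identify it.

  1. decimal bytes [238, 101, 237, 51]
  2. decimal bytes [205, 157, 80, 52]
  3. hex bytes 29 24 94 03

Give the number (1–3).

Key hex bytes ae 7c 9e ea 2b is 5 bytes ≤ B = 7; zero-pad to 7 bytes: K' = ae 7c 9e ea 2b 00 00.
K' ⊕ ipad = 98 4a a8 dc 1d 36 36; K' ⊕ opad = f2 20 c2 b6 77 5c 5c.
m1: inner = H(98 4a a8 dc 1d 36 36 ee 65 ed 33) = 2b 37; tag = H(f2 20 c2 b6 77 5c 5c 2b 37) = be5d
m2: inner = H(98 4a a8 dc 1d 36 36 cd 9d 50 34) = 64 79; tag = H(f2 20 c2 b6 77 5c 5c 64 79) = 0096
m3: inner = H(98 4a a8 dc 1d 36 36 29 24 94 03) = ba 19; tag = H(f2 20 c2 b6 77 5c 5c ba 19) = a0ec ← matches

3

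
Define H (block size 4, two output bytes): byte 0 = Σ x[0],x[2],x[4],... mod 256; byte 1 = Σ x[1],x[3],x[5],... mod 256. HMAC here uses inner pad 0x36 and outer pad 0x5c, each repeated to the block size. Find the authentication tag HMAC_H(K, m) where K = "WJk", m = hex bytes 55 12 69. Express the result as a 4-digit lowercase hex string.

be36

Key "WJk" = 57 4a 6b is 3 bytes ≤ B = 4; zero-pad to 4 bytes: K' = 57 4a 6b 00.
K' ⊕ ipad = 61 7c 5d 36.  K' ⊕ opad = 0b 16 37 5c.
Inner input = (K'⊕ipad) ∥ m = 61 7c 5d 36 ∥ 55 12 69.
Inner hash: even-index sum = 380 mod 256 = 124; odd-index sum = 196 mod 256 = 196 → 7c c4.
Outer input = (K'⊕opad) ∥ inner = 0b 16 37 5c ∥ 7c c4.
Outer hash (tag): even-index sum = 190 mod 256 = 190; odd-index sum = 310 mod 256 = 54 → be 36.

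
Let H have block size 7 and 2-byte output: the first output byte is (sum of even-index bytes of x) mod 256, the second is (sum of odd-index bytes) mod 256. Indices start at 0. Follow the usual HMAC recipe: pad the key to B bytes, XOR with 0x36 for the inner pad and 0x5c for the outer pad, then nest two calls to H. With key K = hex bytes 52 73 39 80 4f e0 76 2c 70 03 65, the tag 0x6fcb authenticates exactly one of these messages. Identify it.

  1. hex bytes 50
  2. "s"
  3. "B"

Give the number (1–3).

3

Key hex bytes 52 73 39 80 4f e0 76 2c 70 03 65 is 11 bytes > B = 7, so hash it first: H(key) = 25 02, then zero-pad to 7 bytes: K' = 25 02 00 00 00 00 00.
K' ⊕ ipad = 13 34 36 36 36 36 36; K' ⊕ opad = 79 5e 5c 5c 5c 5c 5c.
m1: inner = H(13 34 36 36 36 36 36 50) = b5 f0; tag = H(79 5e 5c 5c 5c 5c 5c b5 f0) = 7dcb
m2: inner = H(13 34 36 36 36 36 36 73) = b5 13; tag = H(79 5e 5c 5c 5c 5c 5c b5 13) = a0cb
m3: inner = H(13 34 36 36 36 36 36 42) = b5 e2; tag = H(79 5e 5c 5c 5c 5c 5c b5 e2) = 6fcb ← matches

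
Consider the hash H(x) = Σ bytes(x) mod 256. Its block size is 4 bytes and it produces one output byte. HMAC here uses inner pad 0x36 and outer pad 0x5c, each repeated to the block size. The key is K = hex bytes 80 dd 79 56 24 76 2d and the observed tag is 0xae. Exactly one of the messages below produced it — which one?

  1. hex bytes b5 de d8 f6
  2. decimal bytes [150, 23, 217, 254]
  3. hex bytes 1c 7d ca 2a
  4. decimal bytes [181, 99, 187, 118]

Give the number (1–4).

Key hex bytes 80 dd 79 56 24 76 2d is 7 bytes > B = 4, so hash it first: H(key) = f3, then zero-pad to 4 bytes: K' = f3 00 00 00.
K' ⊕ ipad = c5 36 36 36; K' ⊕ opad = af 5c 5c 5c.
m1: inner = H(c5 36 36 36 b5 de d8 f6) = c8; tag = H(af 5c 5c 5c c8) = 8b
m2: inner = H(c5 36 36 36 96 17 d9 fe) = eb; tag = H(af 5c 5c 5c eb) = ae ← matches
m3: inner = H(c5 36 36 36 1c 7d ca 2a) = f4; tag = H(af 5c 5c 5c f4) = b7
m4: inner = H(c5 36 36 36 b5 63 bb 76) = b0; tag = H(af 5c 5c 5c b0) = 73

2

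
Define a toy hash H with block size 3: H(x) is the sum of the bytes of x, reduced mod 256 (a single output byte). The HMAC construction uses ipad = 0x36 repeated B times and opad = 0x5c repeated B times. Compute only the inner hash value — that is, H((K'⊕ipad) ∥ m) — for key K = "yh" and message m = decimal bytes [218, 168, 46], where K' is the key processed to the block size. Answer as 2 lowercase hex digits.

93

Key "yh" = 79 68 is 2 bytes ≤ B = 3; zero-pad to 3 bytes: K' = 79 68 00.
K' ⊕ ipad = 4f 5e 36.
Inner input = 4f 5e 36 ∥ da a8 2e.
Inner hash: sum = 79+94+54+218+168+46 = 659; mod 256 = 147 → 93.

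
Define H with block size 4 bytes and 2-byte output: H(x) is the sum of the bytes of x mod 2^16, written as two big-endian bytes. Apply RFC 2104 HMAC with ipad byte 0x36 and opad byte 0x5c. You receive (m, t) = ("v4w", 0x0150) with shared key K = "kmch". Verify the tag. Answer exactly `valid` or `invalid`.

Key "kmch" = 6b 6d 63 68 is exactly B = 4 bytes: K' = 6b 6d 63 68.
K' ⊕ ipad = 5d 5b 55 5e; K' ⊕ opad = 37 31 3f 34.
Inner hash: sum = 93+91+85+94+118+52+119 = 652 → 02 8c.
Outer hash (recomputed tag): sum = 55+49+63+52+2+140 = 361 → 01 69.
Recomputed tag = 0169; claimed = 0150 → mismatch.

invalid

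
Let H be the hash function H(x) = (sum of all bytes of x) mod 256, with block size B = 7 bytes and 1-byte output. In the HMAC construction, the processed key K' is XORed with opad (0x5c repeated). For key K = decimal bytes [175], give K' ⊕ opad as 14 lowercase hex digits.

f35c5c5c5c5c5c

Key decimal bytes [175] = af is 1 byte ≤ B = 7; zero-pad to 7 bytes: K' = af 00 00 00 00 00 00.
XOR each byte with 0x5c: af⊕5c=f3, 00⊕5c=5c, 00⊕5c=5c, 00⊕5c=5c, 00⊕5c=5c, 00⊕5c=5c, 00⊕5c=5c.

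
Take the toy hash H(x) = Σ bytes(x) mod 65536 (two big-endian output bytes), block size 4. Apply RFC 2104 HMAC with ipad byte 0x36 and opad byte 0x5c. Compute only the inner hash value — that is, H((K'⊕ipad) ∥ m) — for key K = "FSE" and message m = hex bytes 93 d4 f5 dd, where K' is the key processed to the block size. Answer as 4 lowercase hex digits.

04b7

Key "FSE" = 46 53 45 is 3 bytes ≤ B = 4; zero-pad to 4 bytes: K' = 46 53 45 00.
K' ⊕ ipad = 70 65 73 36.
Inner input = 70 65 73 36 ∥ 93 d4 f5 dd.
Inner hash: sum = 112+101+115+54+147+212+245+221 = 1207 → 04 b7.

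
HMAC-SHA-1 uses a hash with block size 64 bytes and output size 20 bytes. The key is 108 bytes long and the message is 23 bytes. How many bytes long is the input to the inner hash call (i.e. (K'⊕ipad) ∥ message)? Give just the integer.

87

Key is 108 > 64 bytes, so it is hashed to 20 bytes then zero-padded to 64: |K'| = 64.
Inner input = (K'⊕ipad) ∥ m → 64 + 23 = 87 bytes.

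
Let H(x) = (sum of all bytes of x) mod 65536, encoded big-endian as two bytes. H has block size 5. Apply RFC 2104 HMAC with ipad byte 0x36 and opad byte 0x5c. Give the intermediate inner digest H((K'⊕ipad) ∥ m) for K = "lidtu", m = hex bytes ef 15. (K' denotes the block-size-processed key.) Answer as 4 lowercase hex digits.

0294

Key "lidtu" = 6c 69 64 74 75 is exactly B = 5 bytes: K' = 6c 69 64 74 75.
K' ⊕ ipad = 5a 5f 52 42 43.
Inner input = 5a 5f 52 42 43 ∥ ef 15.
Inner hash: sum = 90+95+82+66+67+239+21 = 660 → 02 94.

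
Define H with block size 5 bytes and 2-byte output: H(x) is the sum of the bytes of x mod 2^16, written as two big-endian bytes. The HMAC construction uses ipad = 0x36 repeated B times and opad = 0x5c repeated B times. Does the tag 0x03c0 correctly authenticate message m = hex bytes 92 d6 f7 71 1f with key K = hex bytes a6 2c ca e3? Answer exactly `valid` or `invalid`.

Key hex bytes a6 2c ca e3 is 4 bytes ≤ B = 5; zero-pad to 5 bytes: K' = a6 2c ca e3 00.
K' ⊕ ipad = 90 1a fc d5 36; K' ⊕ opad = fa 70 96 bf 5c.
Inner hash: sum = 144+26+252+213+54+146+214+247+113+31 = 1440 → 05 a0.
Outer hash (recomputed tag): sum = 250+112+150+191+92+5+160 = 960 → 03 c0.
Recomputed tag = 03c0; claimed = 03c0 → match.

valid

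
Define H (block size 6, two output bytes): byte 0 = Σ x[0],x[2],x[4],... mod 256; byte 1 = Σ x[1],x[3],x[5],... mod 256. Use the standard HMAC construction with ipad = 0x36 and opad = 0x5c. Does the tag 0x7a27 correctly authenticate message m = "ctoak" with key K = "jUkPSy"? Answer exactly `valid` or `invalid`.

invalid

Key "jUkPSy" = 6a 55 6b 50 53 79 is exactly B = 6 bytes: K' = 6a 55 6b 50 53 79.
K' ⊕ ipad = 5c 63 5d 66 65 4f; K' ⊕ opad = 36 09 37 0c 0f 25.
Inner hash: even-index sum = 603 mod 256 = 91; odd-index sum = 493 mod 256 = 237 → 5b ed.
Outer hash (recomputed tag): even-index sum = 215 mod 256 = 215; odd-index sum = 295 mod 256 = 39 → d7 27.
Recomputed tag = d727; claimed = 7a27 → mismatch.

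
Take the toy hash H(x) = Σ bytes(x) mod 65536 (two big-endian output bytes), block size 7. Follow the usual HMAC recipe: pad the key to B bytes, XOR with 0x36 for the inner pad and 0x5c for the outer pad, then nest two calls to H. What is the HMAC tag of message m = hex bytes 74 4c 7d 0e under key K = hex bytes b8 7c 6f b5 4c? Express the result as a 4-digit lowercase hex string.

Key hex bytes b8 7c 6f b5 4c is 5 bytes ≤ B = 7; zero-pad to 7 bytes: K' = b8 7c 6f b5 4c 00 00.
K' ⊕ ipad = 8e 4a 59 83 7a 36 36.  K' ⊕ opad = e4 20 33 e9 10 5c 5c.
Inner input = (K'⊕ipad) ∥ m = 8e 4a 59 83 7a 36 36 ∥ 74 4c 7d 0e.
Inner hash: sum = 142+74+89+131+122+54+54+116+76+125+14 = 997 → 03 e5.
Outer input = (K'⊕opad) ∥ inner = e4 20 33 e9 10 5c 5c ∥ 03 e5.
Outer hash (tag): sum = 228+32+51+233+16+92+92+3+229 = 976 → 03 d0.

03d0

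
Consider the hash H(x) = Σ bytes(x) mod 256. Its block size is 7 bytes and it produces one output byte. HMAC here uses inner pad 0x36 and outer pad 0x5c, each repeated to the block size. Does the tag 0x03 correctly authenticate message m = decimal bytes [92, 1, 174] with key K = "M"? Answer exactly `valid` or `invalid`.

valid

Key "M" = 4d is 1 byte ≤ B = 7; zero-pad to 7 bytes: K' = 4d 00 00 00 00 00 00.
K' ⊕ ipad = 7b 36 36 36 36 36 36; K' ⊕ opad = 11 5c 5c 5c 5c 5c 5c.
Inner hash: sum = 123+54+54+54+54+54+54+92+1+174 = 714; mod 256 = 202 → ca.
Outer hash (recomputed tag): sum = 17+92+92+92+92+92+92+202 = 771; mod 256 = 3 → 03.
Recomputed tag = 03; claimed = 03 → match.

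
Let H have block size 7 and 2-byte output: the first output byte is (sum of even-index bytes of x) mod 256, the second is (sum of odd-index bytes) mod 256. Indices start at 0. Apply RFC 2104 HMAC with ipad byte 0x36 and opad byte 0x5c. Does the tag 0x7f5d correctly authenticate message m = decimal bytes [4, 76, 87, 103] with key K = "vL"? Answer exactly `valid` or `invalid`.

valid

Key "vL" = 76 4c is 2 bytes ≤ B = 7; zero-pad to 7 bytes: K' = 76 4c 00 00 00 00 00.
K' ⊕ ipad = 40 7a 36 36 36 36 36; K' ⊕ opad = 2a 10 5c 5c 5c 5c 5c.
Inner hash: even-index sum = 405 mod 256 = 149; odd-index sum = 321 mod 256 = 65 → 95 41.
Outer hash (recomputed tag): even-index sum = 383 mod 256 = 127; odd-index sum = 349 mod 256 = 93 → 7f 5d.
Recomputed tag = 7f5d; claimed = 7f5d → match.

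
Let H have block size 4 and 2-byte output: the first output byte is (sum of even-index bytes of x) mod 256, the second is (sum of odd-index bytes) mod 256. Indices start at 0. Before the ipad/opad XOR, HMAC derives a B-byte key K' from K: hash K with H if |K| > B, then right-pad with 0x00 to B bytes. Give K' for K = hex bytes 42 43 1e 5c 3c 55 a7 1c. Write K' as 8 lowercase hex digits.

|K| = 8 > B = 4, so first hash the key.
H(K): even-index sum = 323 mod 256 = 67; odd-index sum = 272 mod 256 = 16 → 43 10.
Zero-pad H(K) = 43 10 to 4 bytes: K' = 43 10 00 00.

43100000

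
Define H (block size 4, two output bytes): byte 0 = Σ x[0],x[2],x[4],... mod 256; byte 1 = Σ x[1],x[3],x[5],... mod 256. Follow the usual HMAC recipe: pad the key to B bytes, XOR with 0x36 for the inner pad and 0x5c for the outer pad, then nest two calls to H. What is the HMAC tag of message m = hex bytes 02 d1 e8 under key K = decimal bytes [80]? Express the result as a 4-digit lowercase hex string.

eef5

Key decimal bytes [80] = 50 is 1 byte ≤ B = 4; zero-pad to 4 bytes: K' = 50 00 00 00.
K' ⊕ ipad = 66 36 36 36.  K' ⊕ opad = 0c 5c 5c 5c.
Inner input = (K'⊕ipad) ∥ m = 66 36 36 36 ∥ 02 d1 e8.
Inner hash: even-index sum = 390 mod 256 = 134; odd-index sum = 317 mod 256 = 61 → 86 3d.
Outer input = (K'⊕opad) ∥ inner = 0c 5c 5c 5c ∥ 86 3d.
Outer hash (tag): even-index sum = 238 mod 256 = 238; odd-index sum = 245 mod 256 = 245 → ee f5.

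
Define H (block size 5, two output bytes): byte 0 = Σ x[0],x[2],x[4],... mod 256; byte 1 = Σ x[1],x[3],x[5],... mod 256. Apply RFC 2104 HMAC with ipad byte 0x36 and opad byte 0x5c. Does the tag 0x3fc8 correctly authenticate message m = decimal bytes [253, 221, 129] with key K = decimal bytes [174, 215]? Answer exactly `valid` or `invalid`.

Key decimal bytes [174, 215] = ae d7 is 2 bytes ≤ B = 5; zero-pad to 5 bytes: K' = ae d7 00 00 00.
K' ⊕ ipad = 98 e1 36 36 36; K' ⊕ opad = f2 8b 5c 5c 5c.
Inner hash: even-index sum = 481 mod 256 = 225; odd-index sum = 661 mod 256 = 149 → e1 95.
Outer hash (recomputed tag): even-index sum = 575 mod 256 = 63; odd-index sum = 456 mod 256 = 200 → 3f c8.
Recomputed tag = 3fc8; claimed = 3fc8 → match.

valid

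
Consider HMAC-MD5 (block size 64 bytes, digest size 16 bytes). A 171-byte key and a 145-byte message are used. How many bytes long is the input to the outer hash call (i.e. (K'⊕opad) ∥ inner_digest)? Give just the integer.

Key is 171 > 64 bytes, so it is hashed to 16 bytes then zero-padded to 64: |K'| = 64.
Outer input = (K'⊕opad) ∥ H(inner) → 64 + 16 = 80 bytes.

80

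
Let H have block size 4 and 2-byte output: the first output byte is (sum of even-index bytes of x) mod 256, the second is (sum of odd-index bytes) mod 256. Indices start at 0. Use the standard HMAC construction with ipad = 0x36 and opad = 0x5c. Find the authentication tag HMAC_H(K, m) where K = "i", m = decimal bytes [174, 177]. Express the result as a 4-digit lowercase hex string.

Key "i" = 69 is 1 byte ≤ B = 4; zero-pad to 4 bytes: K' = 69 00 00 00.
K' ⊕ ipad = 5f 36 36 36.  K' ⊕ opad = 35 5c 5c 5c.
Inner input = (K'⊕ipad) ∥ m = 5f 36 36 36 ∥ ae b1.
Inner hash: even-index sum = 323 mod 256 = 67; odd-index sum = 285 mod 256 = 29 → 43 1d.
Outer input = (K'⊕opad) ∥ inner = 35 5c 5c 5c ∥ 43 1d.
Outer hash (tag): even-index sum = 212 mod 256 = 212; odd-index sum = 213 mod 256 = 213 → d4 d5.

d4d5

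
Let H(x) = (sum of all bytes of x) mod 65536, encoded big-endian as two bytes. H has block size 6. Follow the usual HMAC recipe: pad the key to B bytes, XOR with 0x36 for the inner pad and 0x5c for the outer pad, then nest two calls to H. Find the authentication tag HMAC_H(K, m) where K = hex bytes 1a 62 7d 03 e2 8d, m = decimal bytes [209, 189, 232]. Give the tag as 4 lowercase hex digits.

029d

Key hex bytes 1a 62 7d 03 e2 8d is exactly B = 6 bytes: K' = 1a 62 7d 03 e2 8d.
K' ⊕ ipad = 2c 54 4b 35 d4 bb.  K' ⊕ opad = 46 3e 21 5f be d1.
Inner input = (K'⊕ipad) ∥ m = 2c 54 4b 35 d4 bb ∥ d1 bd e8.
Inner hash: sum = 44+84+75+53+212+187+209+189+232 = 1285 → 05 05.
Outer input = (K'⊕opad) ∥ inner = 46 3e 21 5f be d1 ∥ 05 05.
Outer hash (tag): sum = 70+62+33+95+190+209+5+5 = 669 → 02 9d.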